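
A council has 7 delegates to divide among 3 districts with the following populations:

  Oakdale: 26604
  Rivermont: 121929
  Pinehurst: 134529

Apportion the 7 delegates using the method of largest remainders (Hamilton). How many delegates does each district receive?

Oakdale 1, Rivermont 3, Pinehurst 3

Standard divisor: 283062 ÷ 7 ≈ 40437.429.
Standard quotas: Oakdale 0.6579, Rivermont 3.0153, Pinehurst 3.3268.
Lower quotas: Oakdale 0, Rivermont 3, Pinehurst 3 (sum 6, leaving 1 seat).
Remainders in descending order: Oakdale 0.6579, Pinehurst 0.3268, Rivermont 0.0153.
The surplus seat goes to Oakdale.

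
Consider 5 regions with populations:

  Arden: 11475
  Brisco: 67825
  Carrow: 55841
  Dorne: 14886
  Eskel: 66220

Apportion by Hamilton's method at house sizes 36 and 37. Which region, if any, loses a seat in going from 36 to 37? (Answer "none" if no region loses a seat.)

At 36 seats: Arden 2, Brisco 11, Carrow 9, Dorne 3, Eskel 11.
At 37 seats: Arden 2, Brisco 12, Carrow 10, Dorne 2, Eskel 11.
Dorne drops from 3 to 2.

Dorne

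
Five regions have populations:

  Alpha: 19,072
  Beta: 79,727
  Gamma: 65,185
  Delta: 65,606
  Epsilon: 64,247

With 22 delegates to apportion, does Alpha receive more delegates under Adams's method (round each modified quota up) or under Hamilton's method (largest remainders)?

Adams

Adams: Alpha 2, Beta 5, Gamma 5, Delta 5, Epsilon 5.
Hamilton: Alpha 1, Beta 6, Gamma 5, Delta 5, Epsilon 5.
Alpha gets 2 under Adams and 1 under Hamilton.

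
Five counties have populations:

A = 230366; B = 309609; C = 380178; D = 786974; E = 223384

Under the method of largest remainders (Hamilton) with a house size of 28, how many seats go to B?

5

Total 1930511; standard divisor 1930511/28 ≈ 68946.821.
Standard quotas: A 3.3412, B 4.4905, C 5.5141, D 11.4142, E 3.2399.
Lower quotas: A 3, B 4, C 5, D 11, E 3 (sum 26, leaving 2 seats).
Remainders in descending order: C 0.5141, B 0.4905, D 0.4142, A 0.3412, E 0.2399.
The surplus seats go to C, B.
B receives 5.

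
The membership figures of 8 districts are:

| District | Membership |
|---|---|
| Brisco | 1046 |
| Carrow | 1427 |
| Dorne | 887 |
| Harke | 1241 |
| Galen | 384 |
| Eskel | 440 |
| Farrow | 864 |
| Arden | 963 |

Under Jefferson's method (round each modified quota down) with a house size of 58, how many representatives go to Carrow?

Standard divisor 7252/58 ≈ 125.034; standard quotas: Brisco 8.366, Carrow 11.413, Dorne 7.094, Harke 9.925, Galen 3.071, Eskel 3.519, Farrow 6.910, Arden 7.702.
Rounding down gives 8, 11, 7, 9, 3, 3, 6, 7 = 54 seats, so the divisor must be adjusted.
With modified divisor 118: modified quotas Brisco 8.864, Carrow 12.093, Dorne 7.517, Harke 10.517, Galen 3.254, Eskel 3.729, Farrow 7.322, Arden 8.161.
Rounding down: Brisco 8, Carrow 12, Dorne 7, Harke 10, Galen 3, Eskel 3, Farrow 7, Arden 8 (total 58).
Carrow receives 12.

12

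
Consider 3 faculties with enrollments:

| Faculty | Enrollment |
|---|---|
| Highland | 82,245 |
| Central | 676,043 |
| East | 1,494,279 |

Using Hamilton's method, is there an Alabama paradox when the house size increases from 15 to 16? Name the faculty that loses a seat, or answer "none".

Highland

At 15 seats: Highland 1, Central 4, East 10.
At 16 seats: Highland 0, Central 5, East 11.
Highland drops from 1 to 0.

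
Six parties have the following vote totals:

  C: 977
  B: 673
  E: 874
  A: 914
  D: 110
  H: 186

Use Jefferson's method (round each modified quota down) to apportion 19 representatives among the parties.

Standard divisor 3734/19 ≈ 196.526; standard quotas: C 4.971, B 3.424, E 4.447, A 4.651, D 0.560, H 0.946.
Rounding down gives 4, 3, 4, 4, 0, 0 = 15 seats, so the divisor must be adjusted.
With modified divisor 170: modified quotas C 5.747, B 3.959, E 5.141, A 5.376, D 0.647, H 1.094.
Rounding down: C 5, B 3, E 5, A 5, D 0, H 1 (total 19).

C=5, B=3, E=5, A=5, D=0, H=1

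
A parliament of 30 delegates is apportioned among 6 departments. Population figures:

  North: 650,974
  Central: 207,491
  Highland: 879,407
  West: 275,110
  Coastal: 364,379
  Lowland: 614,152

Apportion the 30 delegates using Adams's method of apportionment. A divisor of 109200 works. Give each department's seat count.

With modified divisor 109200: modified quotas North 5.961, Central 1.900, Highland 8.053, West 2.519, Coastal 3.337, Lowland 5.624.
Rounding up: North 6, Central 2, Highland 9, West 3, Coastal 4, Lowland 6 (total 30).

North=6; Central=2; Highland=9; West=3; Coastal=4; Lowland=6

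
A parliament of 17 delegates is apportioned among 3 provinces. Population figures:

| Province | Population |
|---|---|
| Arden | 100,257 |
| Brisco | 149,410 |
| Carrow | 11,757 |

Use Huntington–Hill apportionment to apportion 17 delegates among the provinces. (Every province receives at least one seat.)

Arden 6, Brisco 10, Carrow 1

With divisor 15610: modified quotas Arden 6.423, Brisco 9.571, Carrow 0.753.
Geometric-mean thresholds: Arden √(6·7)=6.481, Brisco √(9·10)=9.487, Carrow (min 1).
Each quota rounded against its threshold gives Arden 6, Brisco 10, Carrow 1 (total 17).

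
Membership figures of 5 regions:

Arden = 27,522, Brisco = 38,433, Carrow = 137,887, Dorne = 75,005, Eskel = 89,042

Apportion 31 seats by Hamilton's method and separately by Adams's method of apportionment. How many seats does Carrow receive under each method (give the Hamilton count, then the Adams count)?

Hamilton: Arden 2, Brisco 3, Carrow 12, Dorne 6, Eskel 8.
Adams: Arden 3, Brisco 4, Carrow 11, Dorne 6, Eskel 7.
Carrow gets 12 under Hamilton and 11 under Adams.

12 and 11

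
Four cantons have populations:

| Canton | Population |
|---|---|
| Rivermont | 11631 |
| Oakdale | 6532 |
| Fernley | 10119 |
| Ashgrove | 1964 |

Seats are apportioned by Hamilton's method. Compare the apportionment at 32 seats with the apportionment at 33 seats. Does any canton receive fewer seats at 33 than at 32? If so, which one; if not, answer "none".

none

At 32 seats: Rivermont 12, Oakdale 7, Fernley 11, Ashgrove 2.
At 33 seats: Rivermont 13, Oakdale 7, Fernley 11, Ashgrove 2.
No canton's allocation decreased.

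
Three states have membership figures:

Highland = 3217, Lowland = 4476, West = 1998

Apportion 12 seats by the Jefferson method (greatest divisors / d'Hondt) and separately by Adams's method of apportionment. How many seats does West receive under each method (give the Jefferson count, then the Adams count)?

Jefferson: Highland 4, Lowland 6, West 2.
Adams: Highland 4, Lowland 5, West 3.
West gets 2 under Jefferson and 3 under Adams.

2 and 3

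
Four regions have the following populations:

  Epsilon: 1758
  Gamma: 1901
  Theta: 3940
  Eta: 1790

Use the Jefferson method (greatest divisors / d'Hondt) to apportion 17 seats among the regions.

Epsilon: 3; Gamma: 3; Theta: 8; Eta: 3

Standard divisor 9389/17 ≈ 552.294; standard quotas: Epsilon 3.183, Gamma 3.442, Theta 7.134, Eta 3.241.
Rounding down gives 3, 3, 7, 3 = 16 seats, so the divisor must be adjusted.
With modified divisor 480: modified quotas Epsilon 3.663, Gamma 3.960, Theta 8.208, Eta 3.729.
Rounding down: Epsilon 3, Gamma 3, Theta 8, Eta 3 (total 17).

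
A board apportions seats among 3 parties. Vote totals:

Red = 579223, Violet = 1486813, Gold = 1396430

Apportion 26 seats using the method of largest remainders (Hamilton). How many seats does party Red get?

Total 3462466; standard divisor 3462466/26 ≈ 133171.769.
Standard quotas: Red 4.3494, Violet 11.1646, Gold 10.4859.
Lower quotas: Red 4, Violet 11, Gold 10 (sum 25, leaving 1 seat).
Remainders in descending order: Gold 0.4859, Red 0.3494, Violet 0.1646.
Largest remainder: Gold receives the extra seat.
Red receives 4.

4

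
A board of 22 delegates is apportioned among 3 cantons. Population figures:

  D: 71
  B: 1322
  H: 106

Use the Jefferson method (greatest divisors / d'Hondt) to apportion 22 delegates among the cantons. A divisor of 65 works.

D 1, B 20, H 1

With modified divisor 65: modified quotas D 1.092, B 20.338, H 1.631.
Rounding down: D 1, B 20, H 1 (total 22).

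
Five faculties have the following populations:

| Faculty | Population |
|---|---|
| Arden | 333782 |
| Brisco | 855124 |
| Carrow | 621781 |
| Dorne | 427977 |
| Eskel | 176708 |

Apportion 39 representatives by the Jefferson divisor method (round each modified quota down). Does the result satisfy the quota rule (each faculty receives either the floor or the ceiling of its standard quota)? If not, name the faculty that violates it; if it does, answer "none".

none

Standard quotas: Arden 5.389, Brisco 13.807, Carrow 10.040, Dorne 6.910, Eskel 2.853.
Jefferson allocation: Arden 5, Brisco 14, Carrow 10, Dorne 7, Eskel 3.
Every allocation lies between the lower and upper quota.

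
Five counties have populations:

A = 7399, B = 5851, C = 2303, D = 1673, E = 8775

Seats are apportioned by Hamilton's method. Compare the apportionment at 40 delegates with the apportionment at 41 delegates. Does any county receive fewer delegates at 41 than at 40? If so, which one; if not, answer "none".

C

At 40 seats: A 11, B 9, C 4, D 3, E 13.
At 41 seats: A 12, B 9, C 3, D 3, E 14.
C drops from 4 to 3.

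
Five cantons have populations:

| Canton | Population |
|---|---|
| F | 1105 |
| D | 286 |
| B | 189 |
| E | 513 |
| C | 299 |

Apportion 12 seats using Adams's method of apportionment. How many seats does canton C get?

2

Standard divisor 2392/12 ≈ 199.333; standard quotas: F 5.543, D 1.435, B 0.948, E 2.574, C 1.500.
Rounding up gives 6, 2, 1, 3, 2 = 14 seats, so the divisor must be adjusted.
With modified divisor 270: modified quotas F 4.093, D 1.059, B 0.700, E 1.900, C 1.107.
Rounding up: F 5, D 2, B 1, E 2, C 2 (total 12).
C receives 2.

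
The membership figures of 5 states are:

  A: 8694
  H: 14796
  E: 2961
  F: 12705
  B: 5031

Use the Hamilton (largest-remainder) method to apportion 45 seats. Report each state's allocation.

A 9, H 15, E 3, F 13, B 5

The standard divisor is 44187/45 ≈ 981.933.
Standard quotas: A 8.8540, H 15.0682, E 3.0155, F 12.9388, B 5.1236.
Lower quotas: A 8, H 15, E 3, F 12, B 5 (sum 43, leaving 2 seats).
Remainders in descending order: F 0.9388, A 0.8540, B 0.1236, H 0.0682, E 0.0155.
Largest remainders: F, A receive the extra seats.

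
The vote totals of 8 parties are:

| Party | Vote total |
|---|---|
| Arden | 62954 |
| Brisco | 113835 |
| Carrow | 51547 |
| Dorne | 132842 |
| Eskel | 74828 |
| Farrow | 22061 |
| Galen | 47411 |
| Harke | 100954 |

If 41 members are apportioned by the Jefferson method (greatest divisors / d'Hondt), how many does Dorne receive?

10

Standard divisor 606432/41 ≈ 14791.024; standard quotas: Arden 4.256, Brisco 7.696, Carrow 3.485, Dorne 8.981, Eskel 5.059, Farrow 1.492, Galen 3.205, Harke 6.825.
Rounding down gives 4, 7, 3, 8, 5, 1, 3, 6 = 37 seats, so the divisor must be adjusted.
With modified divisor 13100: modified quotas Arden 4.806, Brisco 8.690, Carrow 3.935, Dorne 10.141, Eskel 5.712, Farrow 1.684, Galen 3.619, Harke 7.706.
Rounding down: Arden 4, Brisco 8, Carrow 3, Dorne 10, Eskel 5, Farrow 1, Galen 3, Harke 7 (total 41).
Dorne receives 10.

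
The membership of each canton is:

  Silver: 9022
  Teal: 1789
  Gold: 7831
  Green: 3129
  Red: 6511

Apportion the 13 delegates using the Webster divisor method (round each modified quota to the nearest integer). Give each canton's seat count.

Standard divisor 28282/13 ≈ 2175.538; standard quotas: Silver 4.147, Teal 0.822, Gold 3.600, Green 1.438, Red 2.993.
Rounding to the nearest integer gives Silver 4, Teal 1, Gold 4, Green 1, Red 3 — total 13, matching the house size, so no adjustment is needed.

Silver=4, Teal=1, Gold=4, Green=1, Red=3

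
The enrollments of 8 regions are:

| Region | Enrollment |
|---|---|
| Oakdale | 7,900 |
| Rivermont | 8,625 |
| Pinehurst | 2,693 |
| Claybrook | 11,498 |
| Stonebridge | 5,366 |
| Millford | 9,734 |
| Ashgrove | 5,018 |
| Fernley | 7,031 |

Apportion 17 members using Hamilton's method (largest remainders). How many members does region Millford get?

The standard divisor is 57865/17 ≈ 3403.824.
Standard quotas: Oakdale 2.3209, Rivermont 2.5339, Pinehurst 0.7912, Claybrook 3.3780, Stonebridge 1.5765, Millford 2.8597, Ashgrove 1.4742, Fernley 2.0656.
Lower quotas: Oakdale 2, Rivermont 2, Pinehurst 0, Claybrook 3, Stonebridge 1, Millford 2, Ashgrove 1, Fernley 2 (sum 13, leaving 4 seats).
Remainders in descending order: Millford 0.8597, Pinehurst 0.7912, Stonebridge 0.5765, Rivermont 0.5339, Ashgrove 0.4742, Claybrook 0.3780, Oakdale 0.3209, Fernley 0.0656.
Largest remainders: Millford, Pinehurst, Stonebridge, Rivermont receive the extra seats.
Millford receives 3.

3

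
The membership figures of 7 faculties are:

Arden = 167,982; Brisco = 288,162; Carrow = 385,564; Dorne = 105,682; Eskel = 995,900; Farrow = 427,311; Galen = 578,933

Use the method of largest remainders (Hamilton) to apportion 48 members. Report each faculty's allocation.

Arden 3, Brisco 5, Carrow 6, Dorne 2, Eskel 16, Farrow 7, Galen 9

The standard divisor is 2949534/48 ≈ 61448.625.
Standard quotas: Arden 2.7337, Brisco 4.6895, Carrow 6.2746, Dorne 1.7198, Eskel 16.2070, Farrow 6.9540, Galen 9.4214.
Lower quotas: Arden 2, Brisco 4, Carrow 6, Dorne 1, Eskel 16, Farrow 6, Galen 9 (sum 44, leaving 4 seats).
Remainders in descending order: Farrow 0.9540, Arden 0.7337, Dorne 0.7198, Brisco 0.6895, Galen 0.4214, Carrow 0.2746, Eskel 0.2070.
Largest remainders: Farrow, Arden, Dorne, Brisco receive the extra seats.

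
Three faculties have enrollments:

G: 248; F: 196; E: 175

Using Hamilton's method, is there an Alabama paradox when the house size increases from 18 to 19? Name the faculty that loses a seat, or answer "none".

At 18 seats: G 7, F 6, E 5.
At 19 seats: G 8, F 6, E 5.
No faculty's allocation decreased.

none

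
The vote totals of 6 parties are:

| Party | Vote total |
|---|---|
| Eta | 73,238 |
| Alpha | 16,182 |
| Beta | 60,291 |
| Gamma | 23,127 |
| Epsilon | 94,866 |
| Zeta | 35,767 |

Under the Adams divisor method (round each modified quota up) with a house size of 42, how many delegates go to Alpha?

Standard divisor 303471/42 ≈ 7225.5; standard quotas: Eta 10.136, Alpha 2.240, Beta 8.344, Gamma 3.201, Epsilon 13.129, Zeta 4.950.
Rounding up gives 11, 3, 9, 4, 14, 5 = 46 seats, so the divisor must be adjusted.
With modified divisor 7800: modified quotas Eta 9.389, Alpha 2.075, Beta 7.730, Gamma 2.965, Epsilon 12.162, Zeta 4.586.
Rounding up: Eta 10, Alpha 3, Beta 8, Gamma 3, Epsilon 13, Zeta 5 (total 42).
Alpha receives 3.

3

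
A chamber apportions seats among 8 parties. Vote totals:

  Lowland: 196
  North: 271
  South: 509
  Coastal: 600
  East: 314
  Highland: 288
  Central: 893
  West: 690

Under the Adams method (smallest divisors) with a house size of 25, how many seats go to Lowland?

2

Standard divisor 3761/25 ≈ 150.44; standard quotas: Lowland 1.303, North 1.801, South 3.383, Coastal 3.988, East 2.087, Highland 1.914, Central 5.936, West 4.587.
Rounding up gives 2, 2, 4, 4, 3, 2, 6, 5 = 28 seats, so the divisor must be adjusted.
With modified divisor 176: modified quotas Lowland 1.114, North 1.540, South 2.892, Coastal 3.409, East 1.784, Highland 1.636, Central 5.074, West 3.920.
Rounding up: Lowland 2, North 2, South 3, Coastal 4, East 2, Highland 2, Central 6, West 4 (total 25).
Lowland receives 2.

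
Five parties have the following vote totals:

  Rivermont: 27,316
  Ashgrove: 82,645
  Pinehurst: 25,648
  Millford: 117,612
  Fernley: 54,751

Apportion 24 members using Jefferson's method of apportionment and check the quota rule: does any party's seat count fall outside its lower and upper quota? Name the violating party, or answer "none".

none

Standard quotas: Rivermont 2.129, Ashgrove 6.440, Pinehurst 1.999, Millford 9.165, Fernley 4.267.
Jefferson allocation: Rivermont 2, Ashgrove 7, Pinehurst 2, Millford 9, Fernley 4.
Every allocation lies between the lower and upper quota.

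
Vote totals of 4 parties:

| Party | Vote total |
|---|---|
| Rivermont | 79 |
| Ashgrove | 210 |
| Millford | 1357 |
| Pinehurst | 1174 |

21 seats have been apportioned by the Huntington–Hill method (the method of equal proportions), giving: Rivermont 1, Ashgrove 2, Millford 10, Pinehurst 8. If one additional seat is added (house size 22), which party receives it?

Pinehurst

Priority for the next seat is population ÷ (√(s·(s+1))).
Priorities: Rivermont 55.861, Ashgrove 85.732, Millford 129.385, Pinehurst 138.357.
Highest priority: Pinehurst.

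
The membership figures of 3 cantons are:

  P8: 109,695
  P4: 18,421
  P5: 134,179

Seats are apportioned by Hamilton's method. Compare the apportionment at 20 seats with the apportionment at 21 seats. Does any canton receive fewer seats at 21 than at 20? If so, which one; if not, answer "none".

P4

At 20 seats: P8 8, P4 2, P5 10.
At 21 seats: P8 9, P4 1, P5 11.
P4 drops from 2 to 1.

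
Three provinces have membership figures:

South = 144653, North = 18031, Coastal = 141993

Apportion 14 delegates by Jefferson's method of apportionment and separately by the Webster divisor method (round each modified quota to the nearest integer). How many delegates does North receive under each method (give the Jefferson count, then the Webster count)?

Jefferson: South 7, North 0, Coastal 7.
Webster: South 7, North 1, Coastal 6.
North gets 0 under Jefferson and 1 under Webster.

0 and 1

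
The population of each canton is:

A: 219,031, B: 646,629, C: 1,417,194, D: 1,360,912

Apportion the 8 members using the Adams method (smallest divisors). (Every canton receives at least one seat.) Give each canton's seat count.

Standard divisor 3643766/8 ≈ 455470.75; standard quotas: A 0.481, B 1.420, C 3.111, D 2.988.
Rounding up gives 1, 2, 4, 3 = 10 seats, so the divisor must be adjusted.
With modified divisor 663500: modified quotas A 0.330, B 0.975, C 2.136, D 2.051.
Rounding up: A 1, B 1, C 3, D 3 (total 8).

A=1, B=1, C=3, D=3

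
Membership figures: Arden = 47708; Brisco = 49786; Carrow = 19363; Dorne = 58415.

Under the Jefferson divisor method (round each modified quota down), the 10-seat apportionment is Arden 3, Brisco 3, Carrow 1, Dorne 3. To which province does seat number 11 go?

Dorne

Priority for the next seat is population ÷ (current seats + 1).
Priorities: Arden 11927.000, Brisco 12446.500, Carrow 9681.500, Dorne 14603.750.
Highest priority: Dorne.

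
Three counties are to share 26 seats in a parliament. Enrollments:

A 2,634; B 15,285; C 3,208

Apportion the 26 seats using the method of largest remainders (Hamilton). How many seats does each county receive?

A=3; B=19; C=4

Standard divisor: 21127 ÷ 26 ≈ 812.577.
Standard quotas: A 3.2415, B 18.8105, C 3.9479.
Lower quotas: A 3, B 18, C 3 (sum 24, leaving 2 seats).
Remainders in descending order: C 0.9479, B 0.8105, A 0.2415.
Largest remainders: C, B receive the extra seats.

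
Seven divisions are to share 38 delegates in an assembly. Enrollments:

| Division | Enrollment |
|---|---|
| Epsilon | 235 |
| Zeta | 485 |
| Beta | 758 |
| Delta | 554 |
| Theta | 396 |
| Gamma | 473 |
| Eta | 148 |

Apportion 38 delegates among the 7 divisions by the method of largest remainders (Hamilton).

Epsilon 3, Zeta 6, Beta 9, Delta 7, Theta 5, Gamma 6, Eta 2

Total 3049; standard divisor 3049/38 ≈ 80.237.
Standard quotas: Epsilon 2.929, Zeta 6.045, Beta 9.447, Delta 6.905, Theta 4.935, Gamma 5.895, Eta 1.845.
Lower quotas: Epsilon 2, Zeta 6, Beta 9, Delta 6, Theta 4, Gamma 5, Eta 1 (sum 33, leaving 5 seats).
Remainders in descending order: Theta 0.935, Epsilon 0.929, Delta 0.905, Gamma 0.895, Eta 0.845, Beta 0.447, Zeta 0.045.
The surplus seats go to Theta, Epsilon, Delta, Gamma, Eta.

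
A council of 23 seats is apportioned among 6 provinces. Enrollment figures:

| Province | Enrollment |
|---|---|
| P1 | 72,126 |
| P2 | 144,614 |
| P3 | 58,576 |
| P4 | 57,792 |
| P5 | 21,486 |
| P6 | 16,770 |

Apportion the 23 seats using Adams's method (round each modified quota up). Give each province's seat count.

P1 4; P2 8; P3 4; P4 4; P5 2; P6 1

Standard divisor 371364/23 ≈ 16146.261; standard quotas: P1 4.467, P2 8.957, P3 3.628, P4 3.579, P5 1.331, P6 1.039.
Rounding up gives 5, 9, 4, 4, 2, 2 = 26 seats, so the divisor must be adjusted.
With modified divisor 18700: modified quotas P1 3.857, P2 7.733, P3 3.132, P4 3.090, P5 1.149, P6 0.897.
Rounding up: P1 4, P2 8, P3 4, P4 4, P5 2, P6 1 (total 23).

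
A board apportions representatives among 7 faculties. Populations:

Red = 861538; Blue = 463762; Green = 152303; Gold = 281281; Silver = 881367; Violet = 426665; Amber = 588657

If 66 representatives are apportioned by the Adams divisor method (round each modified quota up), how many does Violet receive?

Standard divisor 3655573/66 ≈ 55387.47; standard quotas: Red 15.555, Blue 8.373, Green 2.750, Gold 5.078, Silver 15.913, Violet 7.703, Amber 10.628.
Rounding up gives 16, 9, 3, 6, 16, 8, 11 = 69 seats, so the divisor must be adjusted.
With modified divisor 58400: modified quotas Red 14.752, Blue 7.941, Green 2.608, Gold 4.816, Silver 15.092, Violet 7.306, Amber 10.080.
Rounding up: Red 15, Blue 8, Green 3, Gold 5, Silver 16, Violet 8, Amber 11 (total 66).
Violet receives 8.

8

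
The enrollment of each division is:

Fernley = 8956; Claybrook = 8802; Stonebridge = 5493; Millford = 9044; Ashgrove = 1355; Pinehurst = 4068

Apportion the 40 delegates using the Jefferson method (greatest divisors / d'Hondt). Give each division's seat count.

Fernley=10, Claybrook=9, Stonebridge=6, Millford=10, Ashgrove=1, Pinehurst=4

Standard divisor 37718/40 ≈ 942.95; standard quotas: Fernley 9.498, Claybrook 9.335, Stonebridge 5.825, Millford 9.591, Ashgrove 1.437, Pinehurst 4.314.
Rounding down gives 9, 9, 5, 9, 1, 4 = 37 seats, so the divisor must be adjusted.
With modified divisor 890: modified quotas Fernley 10.063, Claybrook 9.890, Stonebridge 6.172, Millford 10.162, Ashgrove 1.522, Pinehurst 4.571.
Rounding down: Fernley 10, Claybrook 9, Stonebridge 6, Millford 10, Ashgrove 1, Pinehurst 4 (total 40).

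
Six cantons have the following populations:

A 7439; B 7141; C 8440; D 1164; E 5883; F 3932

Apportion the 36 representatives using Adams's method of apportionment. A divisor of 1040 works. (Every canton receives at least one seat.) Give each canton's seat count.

With modified divisor 1040: modified quotas A 7.153, B 6.866, C 8.115, D 1.119, E 5.657, F 3.781.
Rounding up: A 8, B 7, C 9, D 2, E 6, F 4 (total 36).

A: 8, B: 7, C: 9, D: 2, E: 6, F: 4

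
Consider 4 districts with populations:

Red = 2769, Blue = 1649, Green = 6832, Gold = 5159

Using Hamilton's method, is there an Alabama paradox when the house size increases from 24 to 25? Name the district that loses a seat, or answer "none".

none

At 24 seats: Red 4, Blue 2, Green 10, Gold 8.
At 25 seats: Red 4, Blue 3, Green 10, Gold 8.
No district's allocation decreased.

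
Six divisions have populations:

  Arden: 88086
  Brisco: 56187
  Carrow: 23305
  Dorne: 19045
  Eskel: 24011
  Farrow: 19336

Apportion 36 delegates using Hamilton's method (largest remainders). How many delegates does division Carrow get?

Total 229970; standard divisor 229970/36 ≈ 6388.056.
Standard quotas: Arden 13.7892, Brisco 8.7956, Carrow 3.6482, Dorne 2.9813, Eskel 3.7587, Farrow 3.0269.
Lower quotas: Arden 13, Brisco 8, Carrow 3, Dorne 2, Eskel 3, Farrow 3 (sum 32, leaving 4 seats).
Remainders in descending order: Dorne 0.9813, Brisco 0.7956, Arden 0.7892, Eskel 0.7587, Carrow 0.6482, Farrow 0.0269.
The surplus seats go to Dorne, Brisco, Arden, Eskel.
Carrow receives 3.

3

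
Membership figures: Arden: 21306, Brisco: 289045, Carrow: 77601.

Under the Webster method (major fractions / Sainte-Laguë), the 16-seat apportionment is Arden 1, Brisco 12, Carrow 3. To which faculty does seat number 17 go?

Priority for the next seat is population ÷ (current seats + 0.5).
Priorities: Arden 14204.000, Brisco 23123.600, Carrow 22171.714.
Highest priority: Brisco.

Brisco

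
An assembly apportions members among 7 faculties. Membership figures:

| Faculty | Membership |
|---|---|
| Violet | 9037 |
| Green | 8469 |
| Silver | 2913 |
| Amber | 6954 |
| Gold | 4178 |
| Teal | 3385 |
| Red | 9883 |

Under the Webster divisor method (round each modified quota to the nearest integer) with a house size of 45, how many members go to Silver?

Standard divisor 44819/45 ≈ 995.978; standard quotas: Violet 9.073, Green 8.503, Silver 2.925, Amber 6.982, Gold 4.195, Teal 3.399, Red 9.923.
Rounding to the nearest integer gives Violet 9, Green 9, Silver 3, Amber 7, Gold 4, Teal 3, Red 10 — total 45, matching the house size, so no adjustment is needed.
Silver receives 3.

3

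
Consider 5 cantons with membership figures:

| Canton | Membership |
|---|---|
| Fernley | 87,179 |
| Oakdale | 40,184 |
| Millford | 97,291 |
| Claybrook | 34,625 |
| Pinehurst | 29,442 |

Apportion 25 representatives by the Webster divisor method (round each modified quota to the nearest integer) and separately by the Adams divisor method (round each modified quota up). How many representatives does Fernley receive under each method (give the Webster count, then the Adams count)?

Webster: Fernley 8, Oakdale 3, Millford 8, Claybrook 3, Pinehurst 3.
Adams: Fernley 7, Oakdale 4, Millford 8, Claybrook 3, Pinehurst 3.
Fernley gets 8 under Webster and 7 under Adams.

8 and 7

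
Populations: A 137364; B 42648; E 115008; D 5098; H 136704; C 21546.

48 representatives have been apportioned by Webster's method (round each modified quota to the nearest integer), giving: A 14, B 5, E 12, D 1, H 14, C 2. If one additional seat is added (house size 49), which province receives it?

A

Priority for the next seat is population ÷ (current seats + 0.5).
Priorities: A 9473.379, B 7754.182, E 9200.640, D 3398.667, H 9427.862, C 8618.400.
Highest priority: A.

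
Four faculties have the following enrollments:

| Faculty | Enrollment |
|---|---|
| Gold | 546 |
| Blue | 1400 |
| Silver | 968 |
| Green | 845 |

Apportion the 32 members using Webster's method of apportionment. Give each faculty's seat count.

Gold 5, Blue 12, Silver 8, Green 7

Standard divisor 3759/32 ≈ 117.469; standard quotas: Gold 4.648, Blue 11.918, Silver 8.240, Green 7.193.
Rounding to the nearest integer gives Gold 5, Blue 12, Silver 8, Green 7 — total 32, matching the house size, so no adjustment is needed.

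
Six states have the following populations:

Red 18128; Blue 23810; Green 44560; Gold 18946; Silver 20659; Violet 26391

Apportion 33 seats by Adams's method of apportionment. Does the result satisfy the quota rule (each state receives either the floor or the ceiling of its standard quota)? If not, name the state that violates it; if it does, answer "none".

none

Standard quotas: Red 3.923, Blue 5.153, Green 9.643, Gold 4.100, Silver 4.471, Violet 5.711.
Adams allocation: Red 4, Blue 5, Green 9, Gold 4, Silver 5, Violet 6.
Every allocation lies between the lower and upper quota.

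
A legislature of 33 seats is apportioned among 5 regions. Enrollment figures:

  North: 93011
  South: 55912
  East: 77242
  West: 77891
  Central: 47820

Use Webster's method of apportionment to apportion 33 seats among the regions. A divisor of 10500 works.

With modified divisor 10500: modified quotas North 8.858, South 5.325, East 7.356, West 7.418, Central 4.554.
Rounding to the nearest integer: North 9, South 5, East 7, West 7, Central 5 (total 33).

North=9, South=5, East=7, West=7, Central=5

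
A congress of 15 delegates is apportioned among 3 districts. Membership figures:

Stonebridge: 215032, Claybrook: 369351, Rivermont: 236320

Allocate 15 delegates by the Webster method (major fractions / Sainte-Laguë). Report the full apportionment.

Standard divisor 820703/15 ≈ 54713.533; standard quotas: Stonebridge 3.930, Claybrook 6.751, Rivermont 4.319.
Rounding to the nearest integer gives Stonebridge 4, Claybrook 7, Rivermont 4 — total 15, matching the house size, so no adjustment is needed.

Stonebridge: 4, Claybrook: 7, Rivermont: 4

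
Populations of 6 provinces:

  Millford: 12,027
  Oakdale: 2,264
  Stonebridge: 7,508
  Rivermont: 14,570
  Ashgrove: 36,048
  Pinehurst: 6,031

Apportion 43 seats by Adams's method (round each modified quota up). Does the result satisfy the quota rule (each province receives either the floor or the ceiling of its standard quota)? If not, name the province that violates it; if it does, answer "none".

Standard quotas: Millford 6.592, Oakdale 1.241, Stonebridge 4.115, Rivermont 7.986, Ashgrove 19.759, Pinehurst 3.306.
Adams allocation: Millford 7, Oakdale 2, Stonebridge 4, Rivermont 8, Ashgrove 18, Pinehurst 4.
Ashgrove has quota 19.759 (lower 19, upper 20) but receives 18 — outside the quota interval.

Ashgrove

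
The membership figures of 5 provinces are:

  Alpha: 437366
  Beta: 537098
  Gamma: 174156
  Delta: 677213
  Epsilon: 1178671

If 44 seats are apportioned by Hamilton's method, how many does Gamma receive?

3

Standard divisor: 3004504 ÷ 44 ≈ 68284.182.
Standard quotas: Alpha 6.4051, Beta 7.8656, Gamma 2.5505, Delta 9.9176, Epsilon 17.2613.
Lower quotas: Alpha 6, Beta 7, Gamma 2, Delta 9, Epsilon 17 (sum 41, leaving 3 seats).
Remainders in descending order: Delta 0.9176, Beta 0.8656, Gamma 0.5505, Alpha 0.4051, Epsilon 0.2613.
The surplus seats go to Delta, Beta, Gamma.
Gamma receives 3.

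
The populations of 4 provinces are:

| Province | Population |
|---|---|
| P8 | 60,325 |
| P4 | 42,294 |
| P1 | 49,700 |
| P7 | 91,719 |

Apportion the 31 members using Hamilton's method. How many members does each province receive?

P8 8; P4 5; P1 6; P7 12

Total 244038; standard divisor 244038/31 ≈ 7872.194.
Standard quotas: P8 7.6630, P4 5.3726, P1 6.3134, P7 11.6510.
Lower quotas: P8 7, P4 5, P1 6, P7 11 (sum 29, leaving 2 seats).
Remainders in descending order: P8 0.6630, P7 0.6510, P4 0.3726, P1 0.3134.
Largest remainders: P8, P7 receive the extra seats.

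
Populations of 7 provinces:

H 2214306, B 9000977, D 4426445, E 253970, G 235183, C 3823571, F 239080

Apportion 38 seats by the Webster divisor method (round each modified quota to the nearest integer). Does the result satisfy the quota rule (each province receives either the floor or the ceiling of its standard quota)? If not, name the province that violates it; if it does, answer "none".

Standard quotas: H 4.167, B 16.938, D 8.330, E 0.478, G 0.443, C 7.195, F 0.450.
Webster allocation: H 4, B 18, D 9, E 0, G 0, C 7, F 0.
B has quota 16.938 (lower 16, upper 17) but receives 18 — outside the quota interval.

B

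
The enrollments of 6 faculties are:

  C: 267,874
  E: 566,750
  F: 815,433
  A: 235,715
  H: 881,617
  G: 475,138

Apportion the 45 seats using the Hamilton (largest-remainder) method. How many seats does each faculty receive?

Standard divisor: 3242527 ÷ 45 ≈ 72056.156.
Standard quotas: C 3.7176, E 7.8654, F 11.3166, A 3.2713, H 12.2351, G 6.5940.
Lower quotas: C 3, E 7, F 11, A 3, H 12, G 6 (sum 42, leaving 3 seats).
Remainders in descending order: E 0.8654, C 0.7176, G 0.5940, F 0.3166, A 0.2713, H 0.2351.
Largest remainders: E, C, G receive the extra seats.

C 4; E 8; F 11; A 3; H 12; G 7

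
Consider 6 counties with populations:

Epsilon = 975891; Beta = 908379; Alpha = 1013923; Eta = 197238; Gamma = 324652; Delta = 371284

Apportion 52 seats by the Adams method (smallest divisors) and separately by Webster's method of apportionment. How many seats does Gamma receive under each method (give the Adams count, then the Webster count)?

Adams: Epsilon 13, Beta 12, Alpha 14, Eta 3, Gamma 5, Delta 5.
Webster: Epsilon 13, Beta 13, Alpha 14, Eta 3, Gamma 4, Delta 5.
Gamma gets 5 under Adams and 4 under Webster.

5 and 4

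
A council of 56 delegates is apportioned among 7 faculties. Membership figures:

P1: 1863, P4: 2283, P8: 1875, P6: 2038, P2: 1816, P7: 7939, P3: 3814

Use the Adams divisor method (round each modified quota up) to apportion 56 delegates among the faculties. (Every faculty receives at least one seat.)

Standard divisor 21628/56 ≈ 386.214; standard quotas: P1 4.824, P4 5.911, P8 4.855, P6 5.277, P2 4.702, P7 20.556, P3 9.875.
Rounding up gives 5, 6, 5, 6, 5, 21, 10 = 58 seats, so the divisor must be adjusted.
With modified divisor 410: modified quotas P1 4.544, P4 5.568, P8 4.573, P6 4.971, P2 4.429, P7 19.363, P3 9.302.
Rounding up: P1 5, P4 6, P8 5, P6 5, P2 5, P7 20, P3 10 (total 56).

P1 5, P4 6, P8 5, P6 5, P2 5, P7 20, P3 10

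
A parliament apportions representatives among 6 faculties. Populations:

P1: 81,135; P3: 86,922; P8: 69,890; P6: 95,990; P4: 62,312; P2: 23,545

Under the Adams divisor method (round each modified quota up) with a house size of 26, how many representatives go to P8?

Standard divisor 419794/26 ≈ 16145.923; standard quotas: P1 5.025, P3 5.384, P8 4.329, P6 5.945, P4 3.859, P2 1.458.
Rounding up gives 6, 6, 5, 6, 4, 2 = 29 seats, so the divisor must be adjusted.
With modified divisor 18300: modified quotas P1 4.434, P3 4.750, P8 3.819, P6 5.245, P4 3.405, P2 1.287.
Rounding up: P1 5, P3 5, P8 4, P6 6, P4 4, P2 2 (total 26).
P8 receives 4.

4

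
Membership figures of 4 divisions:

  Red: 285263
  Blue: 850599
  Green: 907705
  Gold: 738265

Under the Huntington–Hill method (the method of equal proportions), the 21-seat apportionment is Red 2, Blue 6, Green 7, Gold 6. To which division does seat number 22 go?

Blue

Priority for the next seat is population ÷ (√(s·(s+1))).
Priorities: Red 116458.132, Blue 131250.275, Green 121297.183, Gold 113916.763.
Highest priority: Blue.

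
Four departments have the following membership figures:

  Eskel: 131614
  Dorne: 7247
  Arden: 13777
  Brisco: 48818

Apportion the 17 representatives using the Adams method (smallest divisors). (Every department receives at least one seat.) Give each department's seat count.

Eskel 10, Dorne 1, Arden 2, Brisco 4

Standard divisor 201456/17 ≈ 11850.353; standard quotas: Eskel 11.106, Dorne 0.612, Arden 1.163, Brisco 4.120.
Rounding up gives 12, 1, 2, 5 = 20 seats, so the divisor must be adjusted.
With modified divisor 13500: modified quotas Eskel 9.749, Dorne 0.537, Arden 1.021, Brisco 3.616.
Rounding up: Eskel 10, Dorne 1, Arden 2, Brisco 4 (total 17).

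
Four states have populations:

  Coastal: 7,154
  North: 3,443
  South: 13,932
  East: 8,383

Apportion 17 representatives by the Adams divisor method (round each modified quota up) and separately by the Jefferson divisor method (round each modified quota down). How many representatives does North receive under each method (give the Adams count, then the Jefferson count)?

Adams: Coastal 4, North 2, South 7, East 4.
Jefferson: Coastal 4, North 1, South 8, East 4.
North gets 2 under Adams and 1 under Jefferson.

2 and 1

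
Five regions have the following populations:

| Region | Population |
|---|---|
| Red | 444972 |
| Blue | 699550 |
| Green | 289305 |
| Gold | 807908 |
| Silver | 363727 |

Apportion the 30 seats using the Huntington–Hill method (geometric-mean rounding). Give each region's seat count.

Red: 5; Blue: 8; Green: 3; Gold: 10; Silver: 4

With divisor 84338: modified quotas Red 5.276, Blue 8.295, Green 3.430, Gold 9.579, Silver 4.313.
Geometric-mean thresholds: Red √(5·6)=5.477, Blue √(8·9)=8.485, Green √(3·4)=3.464, Gold √(9·10)=9.487, Silver √(4·5)=4.472.
Each quota rounded against its threshold gives Red 5, Blue 8, Green 3, Gold 10, Silver 4 (total 30).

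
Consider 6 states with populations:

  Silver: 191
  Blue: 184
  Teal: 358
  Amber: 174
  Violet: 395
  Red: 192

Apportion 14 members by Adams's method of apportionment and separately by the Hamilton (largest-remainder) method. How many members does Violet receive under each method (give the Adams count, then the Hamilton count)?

Adams: Silver 2, Blue 2, Teal 3, Amber 2, Violet 3, Red 2.
Hamilton: Silver 2, Blue 2, Teal 3, Amber 1, Violet 4, Red 2.
Violet gets 3 under Adams and 4 under Hamilton.

3 and 4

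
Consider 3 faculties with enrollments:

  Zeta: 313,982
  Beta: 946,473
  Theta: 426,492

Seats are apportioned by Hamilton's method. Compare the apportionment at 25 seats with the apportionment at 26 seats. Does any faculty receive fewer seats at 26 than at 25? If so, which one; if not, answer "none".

none

At 25 seats: Zeta 5, Beta 14, Theta 6.
At 26 seats: Zeta 5, Beta 15, Theta 6.
No faculty's allocation decreased.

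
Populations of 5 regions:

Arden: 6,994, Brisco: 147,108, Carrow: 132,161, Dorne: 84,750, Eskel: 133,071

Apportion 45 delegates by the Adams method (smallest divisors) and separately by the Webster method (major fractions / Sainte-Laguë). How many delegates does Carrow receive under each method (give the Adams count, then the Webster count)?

Adams: Arden 1, Brisco 13, Carrow 11, Dorne 8, Eskel 12.
Webster: Arden 1, Brisco 13, Carrow 12, Dorne 7, Eskel 12.
Carrow gets 11 under Adams and 12 under Webster.

11 and 12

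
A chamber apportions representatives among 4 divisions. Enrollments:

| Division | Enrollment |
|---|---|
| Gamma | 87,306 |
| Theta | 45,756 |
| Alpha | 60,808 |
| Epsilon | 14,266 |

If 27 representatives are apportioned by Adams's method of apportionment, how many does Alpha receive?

Standard divisor 208136/27 ≈ 7708.741; standard quotas: Gamma 11.326, Theta 5.936, Alpha 7.888, Epsilon 1.851.
Rounding up gives 12, 6, 8, 2 = 28 seats, so the divisor must be adjusted.
With modified divisor 8300: modified quotas Gamma 10.519, Theta 5.513, Alpha 7.326, Epsilon 1.719.
Rounding up: Gamma 11, Theta 6, Alpha 8, Epsilon 2 (total 27).
Alpha receives 8.

8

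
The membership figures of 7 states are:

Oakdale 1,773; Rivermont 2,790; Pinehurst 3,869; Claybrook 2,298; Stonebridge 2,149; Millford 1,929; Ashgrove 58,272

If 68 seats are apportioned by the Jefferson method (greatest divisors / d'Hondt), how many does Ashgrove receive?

Standard divisor 73080/68 ≈ 1074.706; standard quotas: Oakdale 1.650, Rivermont 2.596, Pinehurst 3.600, Claybrook 2.138, Stonebridge 2.000, Millford 1.795, Ashgrove 54.221.
Rounding down gives 1, 2, 3, 2, 1, 1, 54 = 64 seats, so the divisor must be adjusted.
With modified divisor 1010: modified quotas Oakdale 1.755, Rivermont 2.762, Pinehurst 3.831, Claybrook 2.275, Stonebridge 2.128, Millford 1.910, Ashgrove 57.695.
Rounding down: Oakdale 1, Rivermont 2, Pinehurst 3, Claybrook 2, Stonebridge 2, Millford 1, Ashgrove 57 (total 68).
Ashgrove receives 57.

57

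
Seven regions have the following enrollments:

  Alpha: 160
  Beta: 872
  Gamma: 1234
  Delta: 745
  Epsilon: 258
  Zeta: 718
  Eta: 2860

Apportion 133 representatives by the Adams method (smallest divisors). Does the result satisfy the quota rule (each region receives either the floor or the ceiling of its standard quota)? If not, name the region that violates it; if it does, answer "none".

Eta

Standard quotas: Alpha 3.108, Beta 16.938, Gamma 23.970, Delta 14.471, Epsilon 5.012, Zeta 13.947, Eta 55.554.
Adams allocation: Alpha 4, Beta 17, Gamma 24, Delta 15, Epsilon 5, Zeta 14, Eta 54.
Eta has quota 55.554 (lower 55, upper 56) but receives 54 — outside the quota interval.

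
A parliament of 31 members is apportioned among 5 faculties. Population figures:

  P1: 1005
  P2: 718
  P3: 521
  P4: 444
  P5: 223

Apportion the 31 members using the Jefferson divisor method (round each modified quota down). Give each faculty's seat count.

Standard divisor 2911/31 ≈ 93.903; standard quotas: P1 10.703, P2 7.646, P3 5.548, P4 4.728, P5 2.375.
Rounding down gives 10, 7, 5, 4, 2 = 28 seats, so the divisor must be adjusted.
With modified divisor 88: modified quotas P1 11.420, P2 8.159, P3 5.920, P4 5.045, P5 2.534.
Rounding down: P1 11, P2 8, P3 5, P4 5, P5 2 (total 31).

P1 11; P2 8; P3 5; P4 5; P5 2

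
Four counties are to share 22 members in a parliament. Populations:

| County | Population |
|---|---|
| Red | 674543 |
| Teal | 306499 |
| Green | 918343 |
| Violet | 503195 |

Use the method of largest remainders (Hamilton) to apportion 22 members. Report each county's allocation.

Total 2402580; standard divisor 2402580/22 ≈ 109208.182.
Standard quotas: Red 6.1767, Teal 2.8066, Green 8.4091, Violet 4.6077.
Lower quotas: Red 6, Teal 2, Green 8, Violet 4 (sum 20, leaving 2 seats).
Remainders in descending order: Teal 0.8066, Violet 0.6077, Green 0.4091, Red 0.1767.
Largest remainders: Teal, Violet receive the extra seats.

Red 6, Teal 3, Green 8, Violet 5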